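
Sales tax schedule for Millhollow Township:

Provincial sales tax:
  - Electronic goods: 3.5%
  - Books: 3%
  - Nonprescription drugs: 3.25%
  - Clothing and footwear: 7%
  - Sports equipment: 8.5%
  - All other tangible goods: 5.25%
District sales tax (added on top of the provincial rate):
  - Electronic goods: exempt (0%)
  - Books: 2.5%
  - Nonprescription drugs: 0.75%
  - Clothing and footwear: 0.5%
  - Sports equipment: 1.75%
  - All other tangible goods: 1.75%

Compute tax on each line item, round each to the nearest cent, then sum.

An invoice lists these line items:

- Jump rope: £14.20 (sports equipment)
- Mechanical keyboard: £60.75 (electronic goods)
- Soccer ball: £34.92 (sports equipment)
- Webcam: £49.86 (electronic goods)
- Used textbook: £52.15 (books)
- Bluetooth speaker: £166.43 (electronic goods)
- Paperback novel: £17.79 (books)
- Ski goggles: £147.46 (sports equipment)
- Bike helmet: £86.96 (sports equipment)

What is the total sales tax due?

Jump rope £14.20: sports equipment → 8.5% + 1.75% district = 10.25% → £1.46
Mechanical keyboard £60.75: electronic goods → 3.5% + 0% district = 3.5% → £2.13
Soccer ball £34.92: sports equipment → 8.5% + 1.75% district = 10.25% → £3.58
Webcam £49.86: electronic goods → 3.5% + 0% district = 3.5% → £1.75
Used textbook £52.15: books → 3% + 2.5% district = 5.5% → £2.87
Bluetooth speaker £166.43: electronic goods → 3.5% + 0% district = 3.5% → £5.83
Paperback novel £17.79: books → 3% + 2.5% district = 5.5% → £0.98
Ski goggles £147.46: sports equipment → 8.5% + 1.75% district = 10.25% → £15.11
Bike helmet £86.96: sports equipment → 8.5% + 1.75% district = 10.25% → £8.91
Total tax = £1.46 + £2.13 + £3.58 + £1.75 + £2.87 + £5.83 + £0.98 + £15.11 + £8.91 = £42.62

£42.62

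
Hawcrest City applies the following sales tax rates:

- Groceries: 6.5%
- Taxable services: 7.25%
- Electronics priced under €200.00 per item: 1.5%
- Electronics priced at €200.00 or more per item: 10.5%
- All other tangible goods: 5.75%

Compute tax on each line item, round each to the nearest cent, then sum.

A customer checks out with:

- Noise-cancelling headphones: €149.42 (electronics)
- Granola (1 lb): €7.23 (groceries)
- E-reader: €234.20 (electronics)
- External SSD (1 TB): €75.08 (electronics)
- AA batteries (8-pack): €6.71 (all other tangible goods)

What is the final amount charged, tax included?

€501.46

Noise-cancelling headphones €149.42: electronics, under €200.00 → 1.5% → €2.24
Granola (1 lb) €7.23: groceries → 6.5% → €0.47
E-reader €234.20: electronics, €200.00 or more → 10.5% → €24.59
External SSD (1 TB) €75.08: electronics, under €200.00 → 1.5% → €1.13
AA batteries (8-pack) €6.71: all other tangible goods → 5.75% → €0.39
Subtotal = €472.64; tax = €28.82; total due = €501.46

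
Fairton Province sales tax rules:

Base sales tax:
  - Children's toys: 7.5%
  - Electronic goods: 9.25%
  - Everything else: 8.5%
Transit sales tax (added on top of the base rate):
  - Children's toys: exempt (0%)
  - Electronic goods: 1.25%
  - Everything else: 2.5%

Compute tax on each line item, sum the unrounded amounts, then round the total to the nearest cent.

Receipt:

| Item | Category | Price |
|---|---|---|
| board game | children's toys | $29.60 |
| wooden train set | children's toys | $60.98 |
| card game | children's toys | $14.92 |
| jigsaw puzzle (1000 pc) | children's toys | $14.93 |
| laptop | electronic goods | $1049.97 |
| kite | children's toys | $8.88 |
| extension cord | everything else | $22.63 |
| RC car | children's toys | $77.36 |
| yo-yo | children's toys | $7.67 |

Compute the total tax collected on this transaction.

$128.81

Board game $29.60: children's toys → 7.5% + 0% transit = 7.5% → $2.22
Wooden train set $60.98: children's toys → 7.5% + 0% transit = 7.5% → $4.5735
Card game $14.92: children's toys → 7.5% + 0% transit = 7.5% → $1.119
Jigsaw puzzle (1000 pc) $14.93: children's toys → 7.5% + 0% transit = 7.5% → $1.11975
Laptop $1049.97: electronic goods → 9.25% + 1.25% transit = 10.5% → $110.24685
Kite $8.88: children's toys → 7.5% + 0% transit = 7.5% → $0.666
Extension cord $22.63: everything else → 8.5% + 2.5% transit = 11% → $2.4893
RC car $77.36: children's toys → 7.5% + 0% transit = 7.5% → $5.802
Yo-yo $7.67: children's toys → 7.5% + 0% transit = 7.5% → $0.57525
Unrounded tax sum = $128.81165 → $128.81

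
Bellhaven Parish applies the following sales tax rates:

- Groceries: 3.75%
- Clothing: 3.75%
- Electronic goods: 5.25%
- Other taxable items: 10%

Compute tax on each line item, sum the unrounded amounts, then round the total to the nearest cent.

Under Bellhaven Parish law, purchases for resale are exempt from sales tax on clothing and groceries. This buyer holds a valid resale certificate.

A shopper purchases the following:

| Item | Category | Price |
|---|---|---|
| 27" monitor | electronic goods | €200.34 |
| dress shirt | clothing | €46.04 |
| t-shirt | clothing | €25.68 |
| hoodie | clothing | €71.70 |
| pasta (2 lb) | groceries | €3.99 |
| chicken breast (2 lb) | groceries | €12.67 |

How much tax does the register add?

€10.52

27" monitor €200.34: electronic goods → 5.25% → €10.51785
Dress shirt €46.04: clothing, buyer-exempt → 0% → €0.00
T-shirt €25.68: clothing, buyer-exempt → 0% → €0.00
Hoodie €71.70: clothing, buyer-exempt → 0% → €0.00
Pasta (2 lb) €3.99: groceries, buyer-exempt → 0% → €0.00
Chicken breast (2 lb) €12.67: groceries, buyer-exempt → 0% → €0.00
Unrounded tax sum = €10.51785 → €10.52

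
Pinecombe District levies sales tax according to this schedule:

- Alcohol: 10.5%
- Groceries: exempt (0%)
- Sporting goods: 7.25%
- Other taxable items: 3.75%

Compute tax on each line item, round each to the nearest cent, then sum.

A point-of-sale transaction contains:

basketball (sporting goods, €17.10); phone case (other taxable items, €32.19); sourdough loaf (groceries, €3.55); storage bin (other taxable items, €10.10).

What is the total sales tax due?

€2.83

Basketball €17.10: sporting goods → 7.25% → €1.24
Phone case €32.19: other taxable items → 3.75% → €1.21
Sourdough loaf €3.55: groceries → 0% → €0.00
Storage bin €10.10: other taxable items → 3.75% → €0.38
Total tax = €1.24 + €1.21 + €0.38 = €2.83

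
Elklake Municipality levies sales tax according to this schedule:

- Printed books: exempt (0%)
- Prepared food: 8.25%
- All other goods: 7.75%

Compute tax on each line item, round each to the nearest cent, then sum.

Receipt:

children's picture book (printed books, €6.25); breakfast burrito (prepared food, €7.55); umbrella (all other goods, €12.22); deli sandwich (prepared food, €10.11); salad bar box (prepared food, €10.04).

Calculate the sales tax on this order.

€3.23

Children's picture book €6.25: printed books → 0% → €0.00
Breakfast burrito €7.55: prepared food → 8.25% → €0.62
Umbrella €12.22: all other goods → 7.75% → €0.95
Deli sandwich €10.11: prepared food → 8.25% → €0.83
Salad bar box €10.04: prepared food → 8.25% → €0.83
Total tax = €0.62 + €0.95 + €0.83 + €0.83 = €3.23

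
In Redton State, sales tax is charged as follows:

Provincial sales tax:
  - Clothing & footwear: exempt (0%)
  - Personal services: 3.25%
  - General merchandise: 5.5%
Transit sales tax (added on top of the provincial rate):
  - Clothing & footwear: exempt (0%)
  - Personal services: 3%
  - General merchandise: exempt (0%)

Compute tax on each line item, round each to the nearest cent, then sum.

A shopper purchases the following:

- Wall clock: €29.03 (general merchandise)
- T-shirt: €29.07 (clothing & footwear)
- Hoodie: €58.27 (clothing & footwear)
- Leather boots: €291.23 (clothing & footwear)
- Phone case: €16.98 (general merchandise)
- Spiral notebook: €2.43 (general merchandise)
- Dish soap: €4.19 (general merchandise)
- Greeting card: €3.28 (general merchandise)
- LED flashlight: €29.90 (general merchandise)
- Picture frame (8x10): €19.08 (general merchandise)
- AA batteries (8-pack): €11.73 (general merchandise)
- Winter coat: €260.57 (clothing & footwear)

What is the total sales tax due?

€6.41

Wall clock €29.03: general merchandise → 5.5% + 0% transit = 5.5% → €1.60
T-shirt €29.07: clothing & footwear → 0% + 0% transit = 0% → €0.00
Hoodie €58.27: clothing & footwear → 0% + 0% transit = 0% → €0.00
Leather boots €291.23: clothing & footwear → 0% + 0% transit = 0% → €0.00
Phone case €16.98: general merchandise → 5.5% + 0% transit = 5.5% → €0.93
Spiral notebook €2.43: general merchandise → 5.5% + 0% transit = 5.5% → €0.13
Dish soap €4.19: general merchandise → 5.5% + 0% transit = 5.5% → €0.23
Greeting card €3.28: general merchandise → 5.5% + 0% transit = 5.5% → €0.18
LED flashlight €29.90: general merchandise → 5.5% + 0% transit = 5.5% → €1.64
Picture frame (8x10) €19.08: general merchandise → 5.5% + 0% transit = 5.5% → €1.05
AA batteries (8-pack) €11.73: general merchandise → 5.5% + 0% transit = 5.5% → €0.65
Winter coat €260.57: clothing & footwear → 0% + 0% transit = 0% → €0.00
Total tax = €1.60 + €0.93 + €0.13 + €0.23 + €0.18 + €1.64 + €1.05 + €0.65 = €6.41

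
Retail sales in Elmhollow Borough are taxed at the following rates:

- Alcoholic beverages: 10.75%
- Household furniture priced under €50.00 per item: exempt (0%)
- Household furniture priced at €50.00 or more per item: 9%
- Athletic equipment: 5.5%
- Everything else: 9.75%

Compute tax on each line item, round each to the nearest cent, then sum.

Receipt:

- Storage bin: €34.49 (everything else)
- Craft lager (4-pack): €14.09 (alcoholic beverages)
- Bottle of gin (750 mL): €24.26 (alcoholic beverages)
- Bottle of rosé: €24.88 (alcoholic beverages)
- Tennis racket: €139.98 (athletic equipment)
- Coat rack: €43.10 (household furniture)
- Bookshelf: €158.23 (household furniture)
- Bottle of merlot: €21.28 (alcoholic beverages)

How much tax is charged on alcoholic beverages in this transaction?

Craft lager (4-pack) €14.09: alcoholic beverages → 10.75% → €1.51
Bottle of gin (750 mL) €24.26: alcoholic beverages → 10.75% → €2.61
Bottle of rosé €24.88: alcoholic beverages → 10.75% → €2.67
Bottle of merlot €21.28: alcoholic beverages → 10.75% → €2.29
Tax on alcoholic beverages = €1.51 + €2.61 + €2.67 + €2.29 = €9.08

€9.08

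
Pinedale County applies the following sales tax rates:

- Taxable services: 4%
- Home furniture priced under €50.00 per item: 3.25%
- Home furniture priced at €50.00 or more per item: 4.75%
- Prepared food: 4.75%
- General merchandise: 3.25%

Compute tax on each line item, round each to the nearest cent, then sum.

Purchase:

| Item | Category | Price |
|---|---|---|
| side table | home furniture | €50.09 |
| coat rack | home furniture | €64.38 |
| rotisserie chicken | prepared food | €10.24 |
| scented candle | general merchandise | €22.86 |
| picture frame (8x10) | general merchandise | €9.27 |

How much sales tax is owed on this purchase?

Side table €50.09: home furniture, €50.00 or more → 4.75% → €2.38
Coat rack €64.38: home furniture, €50.00 or more → 4.75% → €3.06
Rotisserie chicken €10.24: prepared food → 4.75% → €0.49
Scented candle €22.86: general merchandise → 3.25% → €0.74
Picture frame (8x10) €9.27: general merchandise → 3.25% → €0.30
Total tax = €2.38 + €3.06 + €0.49 + €0.74 + €0.30 = €6.97

€6.97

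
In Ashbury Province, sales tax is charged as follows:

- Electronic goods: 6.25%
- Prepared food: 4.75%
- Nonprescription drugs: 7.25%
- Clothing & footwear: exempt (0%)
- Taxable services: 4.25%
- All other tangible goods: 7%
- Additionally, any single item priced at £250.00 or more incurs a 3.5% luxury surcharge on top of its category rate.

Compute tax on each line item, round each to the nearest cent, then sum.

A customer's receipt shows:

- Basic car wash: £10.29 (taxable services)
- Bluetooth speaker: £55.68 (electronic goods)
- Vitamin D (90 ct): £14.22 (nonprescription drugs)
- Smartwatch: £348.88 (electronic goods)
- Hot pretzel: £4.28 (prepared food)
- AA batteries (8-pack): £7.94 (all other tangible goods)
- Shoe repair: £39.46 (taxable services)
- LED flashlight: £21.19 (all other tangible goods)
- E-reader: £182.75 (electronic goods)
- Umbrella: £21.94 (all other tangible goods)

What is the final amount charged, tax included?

Basic car wash £10.29: taxable services → 4.25% → £0.44
Bluetooth speaker £55.68: electronic goods → 6.25% → £3.48
Vitamin D (90 ct) £14.22: nonprescription drugs → 7.25% → £1.03
Smartwatch £348.88: electronic goods → 6.25% + 3.5% surcharge = 9.75% → £34.02
Hot pretzel £4.28: prepared food → 4.75% → £0.20
AA batteries (8-pack) £7.94: all other tangible goods → 7% → £0.56
Shoe repair £39.46: taxable services → 4.25% → £1.68
LED flashlight £21.19: all other tangible goods → 7% → £1.48
E-reader £182.75: electronic goods → 6.25% → £11.42
Umbrella £21.94: all other tangible goods → 7% → £1.54
Subtotal = £706.63; tax = £55.85; total due = £762.48

£762.48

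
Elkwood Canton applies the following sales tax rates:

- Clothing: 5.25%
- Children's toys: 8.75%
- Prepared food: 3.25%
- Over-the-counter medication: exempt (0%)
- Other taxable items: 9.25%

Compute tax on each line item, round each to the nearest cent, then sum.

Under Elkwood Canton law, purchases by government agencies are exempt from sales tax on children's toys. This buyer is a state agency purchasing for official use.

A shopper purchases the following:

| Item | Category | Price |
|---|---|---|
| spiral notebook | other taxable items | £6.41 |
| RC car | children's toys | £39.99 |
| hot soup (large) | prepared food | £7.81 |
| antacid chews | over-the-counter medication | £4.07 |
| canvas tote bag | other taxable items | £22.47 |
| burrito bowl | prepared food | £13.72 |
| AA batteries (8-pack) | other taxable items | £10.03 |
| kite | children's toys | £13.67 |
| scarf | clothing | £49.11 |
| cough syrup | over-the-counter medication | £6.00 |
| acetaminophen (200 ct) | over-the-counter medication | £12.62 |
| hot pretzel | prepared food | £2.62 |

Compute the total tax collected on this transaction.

Spiral notebook £6.41: other taxable items → 9.25% → £0.59
RC car £39.99: children's toys, buyer-exempt → 0% → £0.00
Hot soup (large) £7.81: prepared food → 3.25% → £0.25
Antacid chews £4.07: over-the-counter medication → 0% → £0.00
Canvas tote bag £22.47: other taxable items → 9.25% → £2.08
Burrito bowl £13.72: prepared food → 3.25% → £0.45
AA batteries (8-pack) £10.03: other taxable items → 9.25% → £0.93
Kite £13.67: children's toys, buyer-exempt → 0% → £0.00
Scarf £49.11: clothing → 5.25% → £2.58
Cough syrup £6.00: over-the-counter medication → 0% → £0.00
Acetaminophen (200 ct) £12.62: over-the-counter medication → 0% → £0.00
Hot pretzel £2.62: prepared food → 3.25% → £0.09
Total tax = £0.59 + £0.25 + £2.08 + £0.45 + £0.93 + £2.58 + £0.09 = £6.97

£6.97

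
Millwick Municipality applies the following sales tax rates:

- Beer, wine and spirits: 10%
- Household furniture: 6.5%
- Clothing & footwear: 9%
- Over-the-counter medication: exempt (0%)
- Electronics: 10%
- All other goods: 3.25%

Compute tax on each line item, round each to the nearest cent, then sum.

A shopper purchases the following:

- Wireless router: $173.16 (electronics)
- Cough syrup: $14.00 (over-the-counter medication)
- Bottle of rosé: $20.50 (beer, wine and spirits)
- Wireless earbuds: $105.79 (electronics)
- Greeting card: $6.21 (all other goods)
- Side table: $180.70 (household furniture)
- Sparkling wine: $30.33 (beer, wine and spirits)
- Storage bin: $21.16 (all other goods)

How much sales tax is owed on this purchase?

Wireless router $173.16: electronics → 10% → $17.32
Cough syrup $14.00: over-the-counter medication → 0% → $0.00
Bottle of rosé $20.50: beer, wine and spirits → 10% → $2.05
Wireless earbuds $105.79: electronics → 10% → $10.58
Greeting card $6.21: all other goods → 3.25% → $0.20
Side table $180.70: household furniture → 6.5% → $11.75
Sparkling wine $30.33: beer, wine and spirits → 10% → $3.03
Storage bin $21.16: all other goods → 3.25% → $0.69
Total tax = $17.32 + $2.05 + $10.58 + $0.20 + $11.75 + $3.03 + $0.69 = $45.62

$45.62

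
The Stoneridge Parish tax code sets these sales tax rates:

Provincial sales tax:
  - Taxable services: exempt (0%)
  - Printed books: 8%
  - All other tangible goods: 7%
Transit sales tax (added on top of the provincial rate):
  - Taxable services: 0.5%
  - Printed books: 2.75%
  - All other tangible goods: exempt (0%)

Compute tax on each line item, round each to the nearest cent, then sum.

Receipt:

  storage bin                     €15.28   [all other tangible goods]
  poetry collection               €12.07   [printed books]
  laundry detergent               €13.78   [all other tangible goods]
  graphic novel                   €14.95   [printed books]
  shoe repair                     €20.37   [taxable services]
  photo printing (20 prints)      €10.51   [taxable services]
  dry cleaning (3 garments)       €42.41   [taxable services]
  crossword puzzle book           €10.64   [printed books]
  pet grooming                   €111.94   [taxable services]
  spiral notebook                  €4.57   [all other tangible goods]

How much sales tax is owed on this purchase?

€7.32

Storage bin €15.28: all other tangible goods → 7% + 0% transit = 7% → €1.07
Poetry collection €12.07: printed books → 8% + 2.75% transit = 10.75% → €1.30
Laundry detergent €13.78: all other tangible goods → 7% + 0% transit = 7% → €0.96
Graphic novel €14.95: printed books → 8% + 2.75% transit = 10.75% → €1.61
Shoe repair €20.37: taxable services → 0% + 0.5% transit = 0.5% → €0.10
Photo printing (20 prints) €10.51: taxable services → 0% + 0.5% transit = 0.5% → €0.05
Dry cleaning (3 garments) €42.41: taxable services → 0% + 0.5% transit = 0.5% → €0.21
Crossword puzzle book €10.64: printed books → 8% + 2.75% transit = 10.75% → €1.14
Pet grooming €111.94: taxable services → 0% + 0.5% transit = 0.5% → €0.56
Spiral notebook €4.57: all other tangible goods → 7% + 0% transit = 7% → €0.32
Total tax = €1.07 + €1.30 + €0.96 + €1.61 + €0.10 + €0.05 + €0.21 + €1.14 + €0.56 + €0.32 = €7.32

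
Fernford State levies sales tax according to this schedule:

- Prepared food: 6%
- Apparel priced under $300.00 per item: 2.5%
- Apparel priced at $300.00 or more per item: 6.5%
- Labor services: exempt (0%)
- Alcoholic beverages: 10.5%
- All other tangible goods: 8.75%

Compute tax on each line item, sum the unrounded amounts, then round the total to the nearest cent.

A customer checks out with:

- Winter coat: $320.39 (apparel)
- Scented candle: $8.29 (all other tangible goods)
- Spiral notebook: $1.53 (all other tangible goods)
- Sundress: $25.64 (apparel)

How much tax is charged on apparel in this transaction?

Winter coat $320.39: apparel, $300.00 or more → 6.5% → $20.82535
Sundress $25.64: apparel, under $300.00 → 2.5% → $0.641
Tax on apparel: unrounded sum = $21.46635 → $21.47

$21.47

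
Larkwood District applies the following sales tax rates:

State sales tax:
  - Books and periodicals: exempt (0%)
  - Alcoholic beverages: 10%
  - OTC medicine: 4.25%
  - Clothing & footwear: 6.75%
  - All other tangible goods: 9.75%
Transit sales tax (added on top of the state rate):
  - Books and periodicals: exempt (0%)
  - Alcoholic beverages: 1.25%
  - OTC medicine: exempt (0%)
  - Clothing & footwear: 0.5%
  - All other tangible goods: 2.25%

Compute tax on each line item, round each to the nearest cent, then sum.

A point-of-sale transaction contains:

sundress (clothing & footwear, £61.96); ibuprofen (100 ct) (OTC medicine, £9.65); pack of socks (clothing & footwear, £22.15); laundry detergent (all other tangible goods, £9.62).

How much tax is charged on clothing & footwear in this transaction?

Sundress £61.96: clothing & footwear → 6.75% + 0.5% transit = 7.25% → £4.49
Pack of socks £22.15: clothing & footwear → 6.75% + 0.5% transit = 7.25% → £1.61
Tax on clothing & footwear = £4.49 + £1.61 = £6.10

£6.10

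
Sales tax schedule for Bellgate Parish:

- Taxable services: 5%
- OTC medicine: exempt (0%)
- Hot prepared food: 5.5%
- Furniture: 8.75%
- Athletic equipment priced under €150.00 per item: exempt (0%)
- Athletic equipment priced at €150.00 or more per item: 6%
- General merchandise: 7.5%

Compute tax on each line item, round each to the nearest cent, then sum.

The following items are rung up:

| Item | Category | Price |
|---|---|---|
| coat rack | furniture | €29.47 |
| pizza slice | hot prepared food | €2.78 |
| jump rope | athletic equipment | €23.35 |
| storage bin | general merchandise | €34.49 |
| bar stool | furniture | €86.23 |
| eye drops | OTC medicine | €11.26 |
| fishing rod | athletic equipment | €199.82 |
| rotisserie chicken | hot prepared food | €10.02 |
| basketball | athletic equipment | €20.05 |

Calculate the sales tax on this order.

€25.41

Coat rack €29.47: furniture → 8.75% → €2.58
Pizza slice €2.78: hot prepared food → 5.5% → €0.15
Jump rope €23.35: athletic equipment, under €150.00 → 0% → €0.00
Storage bin €34.49: general merchandise → 7.5% → €2.59
Bar stool €86.23: furniture → 8.75% → €7.55
Eye drops €11.26: OTC medicine → 0% → €0.00
Fishing rod €199.82: athletic equipment, €150.00 or more → 6% → €11.99
Rotisserie chicken €10.02: hot prepared food → 5.5% → €0.55
Basketball €20.05: athletic equipment, under €150.00 → 0% → €0.00
Total tax = €2.58 + €0.15 + €2.59 + €7.55 + €11.99 + €0.55 = €25.41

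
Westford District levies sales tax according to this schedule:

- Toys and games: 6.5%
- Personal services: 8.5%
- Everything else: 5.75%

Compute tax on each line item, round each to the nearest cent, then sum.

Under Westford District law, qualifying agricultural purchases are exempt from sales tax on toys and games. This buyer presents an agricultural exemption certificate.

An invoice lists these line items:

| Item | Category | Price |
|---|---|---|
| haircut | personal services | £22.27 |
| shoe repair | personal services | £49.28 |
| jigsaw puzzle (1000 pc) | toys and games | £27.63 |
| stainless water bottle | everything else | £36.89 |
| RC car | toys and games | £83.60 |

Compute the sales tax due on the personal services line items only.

Haircut £22.27: personal services → 8.5% → £1.89
Shoe repair £49.28: personal services → 8.5% → £4.19
Tax on personal services = £1.89 + £4.19 = £6.08

£6.08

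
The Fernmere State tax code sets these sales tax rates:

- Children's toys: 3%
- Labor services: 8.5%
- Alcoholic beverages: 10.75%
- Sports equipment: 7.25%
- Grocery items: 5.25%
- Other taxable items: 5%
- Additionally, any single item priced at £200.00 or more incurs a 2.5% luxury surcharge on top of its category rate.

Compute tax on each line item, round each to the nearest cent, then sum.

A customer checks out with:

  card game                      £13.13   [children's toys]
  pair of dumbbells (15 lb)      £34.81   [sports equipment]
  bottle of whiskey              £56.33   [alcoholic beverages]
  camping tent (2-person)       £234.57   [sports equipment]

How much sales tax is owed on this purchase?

Card game £13.13: children's toys → 3% → £0.39
Pair of dumbbells (15 lb) £34.81: sports equipment → 7.25% → £2.52
Bottle of whiskey £56.33: alcoholic beverages → 10.75% → £6.06
Camping tent (2-person) £234.57: sports equipment → 7.25% + 2.5% surcharge = 9.75% → £22.87
Total tax = £0.39 + £2.52 + £6.06 + £22.87 = £31.84

£31.84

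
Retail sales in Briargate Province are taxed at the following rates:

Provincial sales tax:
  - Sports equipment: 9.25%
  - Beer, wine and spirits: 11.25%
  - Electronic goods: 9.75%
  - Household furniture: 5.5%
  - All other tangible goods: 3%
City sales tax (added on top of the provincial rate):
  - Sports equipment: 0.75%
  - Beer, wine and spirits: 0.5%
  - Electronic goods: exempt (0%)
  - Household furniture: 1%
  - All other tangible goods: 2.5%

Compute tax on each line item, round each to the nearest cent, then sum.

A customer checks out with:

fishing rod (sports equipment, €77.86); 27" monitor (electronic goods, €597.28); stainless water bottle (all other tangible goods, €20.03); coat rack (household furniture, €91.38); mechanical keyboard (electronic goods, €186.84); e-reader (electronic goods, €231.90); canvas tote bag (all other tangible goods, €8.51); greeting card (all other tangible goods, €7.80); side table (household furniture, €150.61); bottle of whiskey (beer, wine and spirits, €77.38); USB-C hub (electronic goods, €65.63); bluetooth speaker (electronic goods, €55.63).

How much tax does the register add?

€145.49

Fishing rod €77.86: sports equipment → 9.25% + 0.75% city = 10% → €7.79
27" monitor €597.28: electronic goods → 9.75% + 0% city = 9.75% → €58.23
Stainless water bottle €20.03: all other tangible goods → 3% + 2.5% city = 5.5% → €1.10
Coat rack €91.38: household furniture → 5.5% + 1% city = 6.5% → €5.94
Mechanical keyboard €186.84: electronic goods → 9.75% + 0% city = 9.75% → €18.22
E-reader €231.90: electronic goods → 9.75% + 0% city = 9.75% → €22.61
Canvas tote bag €8.51: all other tangible goods → 3% + 2.5% city = 5.5% → €0.47
Greeting card €7.80: all other tangible goods → 3% + 2.5% city = 5.5% → €0.43
Side table €150.61: household furniture → 5.5% + 1% city = 6.5% → €9.79
Bottle of whiskey €77.38: beer, wine and spirits → 11.25% + 0.5% city = 11.75% → €9.09
USB-C hub €65.63: electronic goods → 9.75% + 0% city = 9.75% → €6.40
Bluetooth speaker €55.63: electronic goods → 9.75% + 0% city = 9.75% → €5.42
Total tax = €7.79 + €58.23 + €1.10 + €5.94 + €18.22 + €22.61 + €0.47 + €0.43 + €9.79 + €9.09 + €6.40 + €5.42 = €145.49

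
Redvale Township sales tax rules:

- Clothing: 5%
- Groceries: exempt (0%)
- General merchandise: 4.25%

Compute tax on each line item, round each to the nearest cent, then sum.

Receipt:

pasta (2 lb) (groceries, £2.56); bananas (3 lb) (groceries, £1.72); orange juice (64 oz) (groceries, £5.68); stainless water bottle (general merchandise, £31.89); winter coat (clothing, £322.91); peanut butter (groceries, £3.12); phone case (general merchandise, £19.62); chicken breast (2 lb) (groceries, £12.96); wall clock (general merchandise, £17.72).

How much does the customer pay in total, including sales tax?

£437.27

Pasta (2 lb) £2.56: groceries → 0% → £0.00
Bananas (3 lb) £1.72: groceries → 0% → £0.00
Orange juice (64 oz) £5.68: groceries → 0% → £0.00
Stainless water bottle £31.89: general merchandise → 4.25% → £1.36
Winter coat £322.91: clothing → 5% → £16.15
Peanut butter £3.12: groceries → 0% → £0.00
Phone case £19.62: general merchandise → 4.25% → £0.83
Chicken breast (2 lb) £12.96: groceries → 0% → £0.00
Wall clock £17.72: general merchandise → 4.25% → £0.75
Subtotal = £418.18; tax = £19.09; total due = £437.27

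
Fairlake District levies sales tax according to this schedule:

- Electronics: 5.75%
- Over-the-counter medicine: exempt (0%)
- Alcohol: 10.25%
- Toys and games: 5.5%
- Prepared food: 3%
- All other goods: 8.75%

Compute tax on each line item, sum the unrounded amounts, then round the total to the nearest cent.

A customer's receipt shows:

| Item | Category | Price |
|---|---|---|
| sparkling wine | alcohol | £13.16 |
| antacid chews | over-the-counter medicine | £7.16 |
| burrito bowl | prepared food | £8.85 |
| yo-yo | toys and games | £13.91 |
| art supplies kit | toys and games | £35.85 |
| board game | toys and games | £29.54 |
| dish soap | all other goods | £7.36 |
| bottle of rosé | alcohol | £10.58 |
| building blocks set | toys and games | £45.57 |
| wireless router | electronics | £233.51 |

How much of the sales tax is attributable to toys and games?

Yo-yo £13.91: toys and games → 5.5% → £0.76505
Art supplies kit £35.85: toys and games → 5.5% → £1.97175
Board game £29.54: toys and games → 5.5% → £1.6247
Building blocks set £45.57: toys and games → 5.5% → £2.50635
Tax on toys and games: unrounded sum = £6.86785 → £6.87

£6.87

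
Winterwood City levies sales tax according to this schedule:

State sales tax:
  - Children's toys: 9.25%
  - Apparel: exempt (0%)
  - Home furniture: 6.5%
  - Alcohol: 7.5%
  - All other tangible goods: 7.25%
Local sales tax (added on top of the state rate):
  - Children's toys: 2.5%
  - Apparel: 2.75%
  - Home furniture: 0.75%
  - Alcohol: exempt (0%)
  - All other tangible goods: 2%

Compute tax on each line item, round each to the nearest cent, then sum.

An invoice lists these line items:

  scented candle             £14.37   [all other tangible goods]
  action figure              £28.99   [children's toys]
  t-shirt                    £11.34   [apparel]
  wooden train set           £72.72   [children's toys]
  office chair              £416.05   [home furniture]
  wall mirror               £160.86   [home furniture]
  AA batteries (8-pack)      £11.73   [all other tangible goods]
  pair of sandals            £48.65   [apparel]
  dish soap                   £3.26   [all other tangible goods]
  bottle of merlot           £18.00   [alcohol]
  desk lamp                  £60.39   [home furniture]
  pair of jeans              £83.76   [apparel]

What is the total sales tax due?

£66.17

Scented candle £14.37: all other tangible goods → 7.25% + 2% local = 9.25% → £1.33
Action figure £28.99: children's toys → 9.25% + 2.5% local = 11.75% → £3.41
T-shirt £11.34: apparel → 0% + 2.75% local = 2.75% → £0.31
Wooden train set £72.72: children's toys → 9.25% + 2.5% local = 11.75% → £8.54
Office chair £416.05: home furniture → 6.5% + 0.75% local = 7.25% → £30.16
Wall mirror £160.86: home furniture → 6.5% + 0.75% local = 7.25% → £11.66
AA batteries (8-pack) £11.73: all other tangible goods → 7.25% + 2% local = 9.25% → £1.09
Pair of sandals £48.65: apparel → 0% + 2.75% local = 2.75% → £1.34
Dish soap £3.26: all other tangible goods → 7.25% + 2% local = 9.25% → £0.30
Bottle of merlot £18.00: alcohol → 7.5% + 0% local = 7.5% → £1.35
Desk lamp £60.39: home furniture → 6.5% + 0.75% local = 7.25% → £4.38
Pair of jeans £83.76: apparel → 0% + 2.75% local = 2.75% → £2.30
Total tax = £1.33 + £3.41 + £0.31 + £8.54 + £30.16 + £11.66 + £1.09 + £1.34 + £0.30 + £1.35 + £4.38 + £2.30 = £66.17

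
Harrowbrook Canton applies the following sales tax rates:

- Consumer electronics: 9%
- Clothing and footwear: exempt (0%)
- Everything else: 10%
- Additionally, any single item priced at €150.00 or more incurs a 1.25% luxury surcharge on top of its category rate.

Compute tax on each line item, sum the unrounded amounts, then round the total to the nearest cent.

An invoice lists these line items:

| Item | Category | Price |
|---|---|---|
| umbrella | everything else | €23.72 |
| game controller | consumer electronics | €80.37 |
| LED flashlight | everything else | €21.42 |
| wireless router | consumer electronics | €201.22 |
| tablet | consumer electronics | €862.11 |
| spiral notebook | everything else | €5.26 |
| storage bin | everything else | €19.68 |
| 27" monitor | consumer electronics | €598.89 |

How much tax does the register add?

€184.62

Umbrella €23.72: everything else → 10% → €2.372
Game controller €80.37: consumer electronics → 9% → €7.2333
LED flashlight €21.42: everything else → 10% → €2.142
Wireless router €201.22: consumer electronics → 9% + 1.25% surcharge = 10.25% → €20.62505
Tablet €862.11: consumer electronics → 9% + 1.25% surcharge = 10.25% → €88.366275
Spiral notebook €5.26: everything else → 10% → €0.526
Storage bin €19.68: everything else → 10% → €1.968
27" monitor €598.89: consumer electronics → 9% + 1.25% surcharge = 10.25% → €61.386225
Unrounded tax sum = €184.61885 → €184.62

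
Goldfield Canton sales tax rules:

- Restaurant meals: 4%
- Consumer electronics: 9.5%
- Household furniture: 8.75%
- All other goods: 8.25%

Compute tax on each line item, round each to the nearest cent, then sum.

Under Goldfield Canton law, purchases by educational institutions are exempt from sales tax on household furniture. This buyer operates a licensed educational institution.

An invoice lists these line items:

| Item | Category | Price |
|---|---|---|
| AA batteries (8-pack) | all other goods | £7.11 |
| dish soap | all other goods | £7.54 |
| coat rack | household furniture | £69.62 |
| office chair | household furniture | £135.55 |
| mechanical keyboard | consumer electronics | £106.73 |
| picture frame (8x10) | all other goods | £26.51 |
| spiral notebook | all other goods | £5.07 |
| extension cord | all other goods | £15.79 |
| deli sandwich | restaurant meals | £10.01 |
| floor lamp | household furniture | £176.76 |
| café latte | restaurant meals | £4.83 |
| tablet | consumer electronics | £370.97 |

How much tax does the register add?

£51.09

AA batteries (8-pack) £7.11: all other goods → 8.25% → £0.59
Dish soap £7.54: all other goods → 8.25% → £0.62
Coat rack £69.62: household furniture, buyer-exempt → 0% → £0.00
Office chair £135.55: household furniture, buyer-exempt → 0% → £0.00
Mechanical keyboard £106.73: consumer electronics → 9.5% → £10.14
Picture frame (8x10) £26.51: all other goods → 8.25% → £2.19
Spiral notebook £5.07: all other goods → 8.25% → £0.42
Extension cord £15.79: all other goods → 8.25% → £1.30
Deli sandwich £10.01: restaurant meals → 4% → £0.40
Floor lamp £176.76: household furniture, buyer-exempt → 0% → £0.00
Café latte £4.83: restaurant meals → 4% → £0.19
Tablet £370.97: consumer electronics → 9.5% → £35.24
Total tax = £0.59 + £0.62 + £10.14 + £2.19 + £0.42 + £1.30 + £0.40 + £0.19 + £35.24 = £51.09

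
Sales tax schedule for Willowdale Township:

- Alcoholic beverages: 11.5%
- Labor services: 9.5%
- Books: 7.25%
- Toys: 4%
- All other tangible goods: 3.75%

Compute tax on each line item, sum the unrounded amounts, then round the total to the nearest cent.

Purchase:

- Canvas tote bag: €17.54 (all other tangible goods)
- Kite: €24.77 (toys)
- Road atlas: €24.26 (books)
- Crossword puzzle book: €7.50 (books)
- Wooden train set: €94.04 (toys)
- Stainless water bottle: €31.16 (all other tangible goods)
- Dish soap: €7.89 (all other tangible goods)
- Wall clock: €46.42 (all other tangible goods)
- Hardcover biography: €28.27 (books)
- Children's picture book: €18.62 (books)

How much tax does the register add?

€14.32

Canvas tote bag €17.54: all other tangible goods → 3.75% → €0.65775
Kite €24.77: toys → 4% → €0.9908
Road atlas €24.26: books → 7.25% → €1.75885
Crossword puzzle book €7.50: books → 7.25% → €0.54375
Wooden train set €94.04: toys → 4% → €3.7616
Stainless water bottle €31.16: all other tangible goods → 3.75% → €1.1685
Dish soap €7.89: all other tangible goods → 3.75% → €0.295875
Wall clock €46.42: all other tangible goods → 3.75% → €1.74075
Hardcover biography €28.27: books → 7.25% → €2.049575
Children's picture book €18.62: books → 7.25% → €1.34995
Unrounded tax sum = €14.3174 → €14.32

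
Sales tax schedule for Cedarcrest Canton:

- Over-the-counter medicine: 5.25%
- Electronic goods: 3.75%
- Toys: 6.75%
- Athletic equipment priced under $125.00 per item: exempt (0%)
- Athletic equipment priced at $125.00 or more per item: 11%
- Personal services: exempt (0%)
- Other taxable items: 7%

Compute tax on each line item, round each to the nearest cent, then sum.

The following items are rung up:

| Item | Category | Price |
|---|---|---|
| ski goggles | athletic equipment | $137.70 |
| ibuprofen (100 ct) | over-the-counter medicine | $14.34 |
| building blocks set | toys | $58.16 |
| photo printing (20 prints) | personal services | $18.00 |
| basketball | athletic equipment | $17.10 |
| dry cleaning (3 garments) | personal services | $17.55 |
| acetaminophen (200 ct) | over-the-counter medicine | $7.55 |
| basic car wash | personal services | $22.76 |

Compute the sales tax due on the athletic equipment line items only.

Ski goggles $137.70: athletic equipment, $125.00 or more → 11% → $15.15
Basketball $17.10: athletic equipment, under $125.00 → 0% → $0.00
Tax on athletic equipment = $15.15 + $0.00 = $15.15

$15.15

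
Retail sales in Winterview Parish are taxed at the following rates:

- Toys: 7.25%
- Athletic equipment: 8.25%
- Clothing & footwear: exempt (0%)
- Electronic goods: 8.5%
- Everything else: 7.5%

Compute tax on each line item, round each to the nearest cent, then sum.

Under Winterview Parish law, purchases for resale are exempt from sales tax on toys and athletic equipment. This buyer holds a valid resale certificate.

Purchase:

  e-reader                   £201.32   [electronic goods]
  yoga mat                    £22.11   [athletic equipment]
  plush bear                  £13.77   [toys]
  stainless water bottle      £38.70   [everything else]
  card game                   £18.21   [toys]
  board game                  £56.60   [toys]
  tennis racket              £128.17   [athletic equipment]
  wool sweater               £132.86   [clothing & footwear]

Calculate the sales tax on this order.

£20.01

E-reader £201.32: electronic goods → 8.5% → £17.11
Yoga mat £22.11: athletic equipment, buyer-exempt → 0% → £0.00
Plush bear £13.77: toys, buyer-exempt → 0% → £0.00
Stainless water bottle £38.70: everything else → 7.5% → £2.90
Card game £18.21: toys, buyer-exempt → 0% → £0.00
Board game £56.60: toys, buyer-exempt → 0% → £0.00
Tennis racket £128.17: athletic equipment, buyer-exempt → 0% → £0.00
Wool sweater £132.86: clothing & footwear → 0% → £0.00
Total tax = £17.11 + £2.90 = £20.01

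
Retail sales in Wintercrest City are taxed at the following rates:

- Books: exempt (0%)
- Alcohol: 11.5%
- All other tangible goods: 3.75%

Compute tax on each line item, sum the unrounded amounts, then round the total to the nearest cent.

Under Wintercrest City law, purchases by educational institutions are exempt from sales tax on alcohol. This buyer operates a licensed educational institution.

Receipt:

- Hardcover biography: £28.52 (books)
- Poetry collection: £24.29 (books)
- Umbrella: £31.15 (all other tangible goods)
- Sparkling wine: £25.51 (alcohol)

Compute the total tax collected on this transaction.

Hardcover biography £28.52: books → 0% → £0.00
Poetry collection £24.29: books → 0% → £0.00
Umbrella £31.15: all other tangible goods → 3.75% → £1.168125
Sparkling wine £25.51: alcohol, buyer-exempt → 0% → £0.00
Unrounded tax sum = £1.168125 → £1.17

£1.17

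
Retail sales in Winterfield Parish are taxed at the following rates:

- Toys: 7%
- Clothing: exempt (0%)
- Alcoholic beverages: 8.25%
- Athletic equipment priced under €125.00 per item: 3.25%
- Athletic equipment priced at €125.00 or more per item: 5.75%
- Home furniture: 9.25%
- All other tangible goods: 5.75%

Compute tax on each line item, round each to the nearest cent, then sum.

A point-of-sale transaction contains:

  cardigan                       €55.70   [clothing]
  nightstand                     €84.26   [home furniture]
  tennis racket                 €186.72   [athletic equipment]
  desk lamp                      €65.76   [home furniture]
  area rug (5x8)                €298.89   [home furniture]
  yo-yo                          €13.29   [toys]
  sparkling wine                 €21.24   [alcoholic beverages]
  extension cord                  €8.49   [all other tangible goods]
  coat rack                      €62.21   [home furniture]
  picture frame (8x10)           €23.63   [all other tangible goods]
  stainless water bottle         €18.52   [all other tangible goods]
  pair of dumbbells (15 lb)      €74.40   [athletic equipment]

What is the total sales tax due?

€66.02

Cardigan €55.70: clothing → 0% → €0.00
Nightstand €84.26: home furniture → 9.25% → €7.79
Tennis racket €186.72: athletic equipment, €125.00 or more → 5.75% → €10.74
Desk lamp €65.76: home furniture → 9.25% → €6.08
Area rug (5x8) €298.89: home furniture → 9.25% → €27.65
Yo-yo €13.29: toys → 7% → €0.93
Sparkling wine €21.24: alcoholic beverages → 8.25% → €1.75
Extension cord €8.49: all other tangible goods → 5.75% → €0.49
Coat rack €62.21: home furniture → 9.25% → €5.75
Picture frame (8x10) €23.63: all other tangible goods → 5.75% → €1.36
Stainless water bottle €18.52: all other tangible goods → 5.75% → €1.06
Pair of dumbbells (15 lb) €74.40: athletic equipment, under €125.00 → 3.25% → €2.42
Total tax = €7.79 + €10.74 + €6.08 + €27.65 + €0.93 + €1.75 + €0.49 + €5.75 + €1.36 + €1.06 + €2.42 = €66.02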